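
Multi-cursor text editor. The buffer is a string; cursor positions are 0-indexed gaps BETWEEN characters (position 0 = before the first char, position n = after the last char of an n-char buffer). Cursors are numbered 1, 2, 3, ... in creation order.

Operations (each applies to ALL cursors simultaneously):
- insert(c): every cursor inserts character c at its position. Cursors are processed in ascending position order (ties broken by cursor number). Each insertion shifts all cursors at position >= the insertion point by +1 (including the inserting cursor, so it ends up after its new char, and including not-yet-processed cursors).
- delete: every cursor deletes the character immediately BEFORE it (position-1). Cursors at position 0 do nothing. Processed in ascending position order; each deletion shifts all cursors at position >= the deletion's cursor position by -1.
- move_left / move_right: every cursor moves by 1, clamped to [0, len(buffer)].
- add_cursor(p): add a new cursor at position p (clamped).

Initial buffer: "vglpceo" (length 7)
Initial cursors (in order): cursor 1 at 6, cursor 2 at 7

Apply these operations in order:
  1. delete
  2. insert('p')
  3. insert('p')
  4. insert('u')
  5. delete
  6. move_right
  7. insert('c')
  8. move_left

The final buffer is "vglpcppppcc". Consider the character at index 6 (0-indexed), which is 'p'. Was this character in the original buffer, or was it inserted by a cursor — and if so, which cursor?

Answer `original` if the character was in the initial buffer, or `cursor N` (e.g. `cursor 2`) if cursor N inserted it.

Answer: cursor 2

Derivation:
After op 1 (delete): buffer="vglpc" (len 5), cursors c1@5 c2@5, authorship .....
After op 2 (insert('p')): buffer="vglpcpp" (len 7), cursors c1@7 c2@7, authorship .....12
After op 3 (insert('p')): buffer="vglpcpppp" (len 9), cursors c1@9 c2@9, authorship .....1212
After op 4 (insert('u')): buffer="vglpcppppuu" (len 11), cursors c1@11 c2@11, authorship .....121212
After op 5 (delete): buffer="vglpcpppp" (len 9), cursors c1@9 c2@9, authorship .....1212
After op 6 (move_right): buffer="vglpcpppp" (len 9), cursors c1@9 c2@9, authorship .....1212
After op 7 (insert('c')): buffer="vglpcppppcc" (len 11), cursors c1@11 c2@11, authorship .....121212
After op 8 (move_left): buffer="vglpcppppcc" (len 11), cursors c1@10 c2@10, authorship .....121212
Authorship (.=original, N=cursor N): . . . . . 1 2 1 2 1 2
Index 6: author = 2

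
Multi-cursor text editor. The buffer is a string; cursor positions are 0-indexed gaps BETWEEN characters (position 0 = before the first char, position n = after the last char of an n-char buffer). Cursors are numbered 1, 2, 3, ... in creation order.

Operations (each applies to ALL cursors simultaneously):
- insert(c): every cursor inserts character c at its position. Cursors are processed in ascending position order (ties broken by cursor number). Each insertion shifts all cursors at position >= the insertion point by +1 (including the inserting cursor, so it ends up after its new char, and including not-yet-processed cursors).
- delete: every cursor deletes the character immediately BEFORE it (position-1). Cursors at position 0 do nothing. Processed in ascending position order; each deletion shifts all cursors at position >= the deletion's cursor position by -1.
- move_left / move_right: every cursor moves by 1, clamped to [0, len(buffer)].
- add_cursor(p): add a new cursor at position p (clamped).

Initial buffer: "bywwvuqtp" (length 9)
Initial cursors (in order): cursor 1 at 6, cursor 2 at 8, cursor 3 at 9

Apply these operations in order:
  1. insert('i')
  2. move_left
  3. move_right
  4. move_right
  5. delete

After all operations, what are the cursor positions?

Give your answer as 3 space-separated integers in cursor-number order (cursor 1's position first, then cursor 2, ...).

Answer: 7 9 9

Derivation:
After op 1 (insert('i')): buffer="bywwvuiqtipi" (len 12), cursors c1@7 c2@10 c3@12, authorship ......1..2.3
After op 2 (move_left): buffer="bywwvuiqtipi" (len 12), cursors c1@6 c2@9 c3@11, authorship ......1..2.3
After op 3 (move_right): buffer="bywwvuiqtipi" (len 12), cursors c1@7 c2@10 c3@12, authorship ......1..2.3
After op 4 (move_right): buffer="bywwvuiqtipi" (len 12), cursors c1@8 c2@11 c3@12, authorship ......1..2.3
After op 5 (delete): buffer="bywwvuiti" (len 9), cursors c1@7 c2@9 c3@9, authorship ......1.2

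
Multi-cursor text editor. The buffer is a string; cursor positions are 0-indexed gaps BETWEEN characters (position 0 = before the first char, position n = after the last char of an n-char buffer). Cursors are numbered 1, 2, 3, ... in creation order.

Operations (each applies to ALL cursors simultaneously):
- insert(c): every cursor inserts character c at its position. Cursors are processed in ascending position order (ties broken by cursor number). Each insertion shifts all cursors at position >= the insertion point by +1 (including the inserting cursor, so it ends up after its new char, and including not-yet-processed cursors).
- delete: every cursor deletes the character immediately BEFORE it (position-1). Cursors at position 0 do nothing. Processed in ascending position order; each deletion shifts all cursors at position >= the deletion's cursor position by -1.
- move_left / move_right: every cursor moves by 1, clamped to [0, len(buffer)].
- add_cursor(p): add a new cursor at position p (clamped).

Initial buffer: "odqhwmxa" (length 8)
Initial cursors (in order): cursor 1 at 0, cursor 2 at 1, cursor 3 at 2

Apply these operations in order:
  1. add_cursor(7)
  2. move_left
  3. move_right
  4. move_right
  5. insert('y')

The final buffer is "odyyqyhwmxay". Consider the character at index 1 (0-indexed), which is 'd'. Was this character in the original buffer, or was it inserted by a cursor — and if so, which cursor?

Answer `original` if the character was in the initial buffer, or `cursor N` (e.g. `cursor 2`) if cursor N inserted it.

Answer: original

Derivation:
After op 1 (add_cursor(7)): buffer="odqhwmxa" (len 8), cursors c1@0 c2@1 c3@2 c4@7, authorship ........
After op 2 (move_left): buffer="odqhwmxa" (len 8), cursors c1@0 c2@0 c3@1 c4@6, authorship ........
After op 3 (move_right): buffer="odqhwmxa" (len 8), cursors c1@1 c2@1 c3@2 c4@7, authorship ........
After op 4 (move_right): buffer="odqhwmxa" (len 8), cursors c1@2 c2@2 c3@3 c4@8, authorship ........
After op 5 (insert('y')): buffer="odyyqyhwmxay" (len 12), cursors c1@4 c2@4 c3@6 c4@12, authorship ..12.3.....4
Authorship (.=original, N=cursor N): . . 1 2 . 3 . . . . . 4
Index 1: author = original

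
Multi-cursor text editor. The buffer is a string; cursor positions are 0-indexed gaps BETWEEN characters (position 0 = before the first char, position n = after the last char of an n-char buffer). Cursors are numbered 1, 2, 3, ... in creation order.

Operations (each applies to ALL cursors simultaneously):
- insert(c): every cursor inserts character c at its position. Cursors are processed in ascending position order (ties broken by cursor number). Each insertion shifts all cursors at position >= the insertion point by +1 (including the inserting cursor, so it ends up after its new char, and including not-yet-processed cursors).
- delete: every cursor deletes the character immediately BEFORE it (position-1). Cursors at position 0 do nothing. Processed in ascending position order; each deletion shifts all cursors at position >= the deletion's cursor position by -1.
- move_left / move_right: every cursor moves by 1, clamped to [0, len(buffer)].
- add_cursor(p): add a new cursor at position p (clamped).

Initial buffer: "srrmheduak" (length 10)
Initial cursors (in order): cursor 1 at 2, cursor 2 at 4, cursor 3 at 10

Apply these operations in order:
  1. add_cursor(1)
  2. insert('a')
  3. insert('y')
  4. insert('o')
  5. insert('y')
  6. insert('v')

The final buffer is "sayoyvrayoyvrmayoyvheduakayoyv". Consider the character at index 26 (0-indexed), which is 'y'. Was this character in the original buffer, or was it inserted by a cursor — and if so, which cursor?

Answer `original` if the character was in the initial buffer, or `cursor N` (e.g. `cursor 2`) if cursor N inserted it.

After op 1 (add_cursor(1)): buffer="srrmheduak" (len 10), cursors c4@1 c1@2 c2@4 c3@10, authorship ..........
After op 2 (insert('a')): buffer="sararmaheduaka" (len 14), cursors c4@2 c1@4 c2@7 c3@14, authorship .4.1..2......3
After op 3 (insert('y')): buffer="sayrayrmayheduakay" (len 18), cursors c4@3 c1@6 c2@10 c3@18, authorship .44.11..22......33
After op 4 (insert('o')): buffer="sayorayormayoheduakayo" (len 22), cursors c4@4 c1@8 c2@13 c3@22, authorship .444.111..222......333
After op 5 (insert('y')): buffer="sayoyrayoyrmayoyheduakayoy" (len 26), cursors c4@5 c1@10 c2@16 c3@26, authorship .4444.1111..2222......3333
After op 6 (insert('v')): buffer="sayoyvrayoyvrmayoyvheduakayoyv" (len 30), cursors c4@6 c1@12 c2@19 c3@30, authorship .44444.11111..22222......33333
Authorship (.=original, N=cursor N): . 4 4 4 4 4 . 1 1 1 1 1 . . 2 2 2 2 2 . . . . . . 3 3 3 3 3
Index 26: author = 3

Answer: cursor 3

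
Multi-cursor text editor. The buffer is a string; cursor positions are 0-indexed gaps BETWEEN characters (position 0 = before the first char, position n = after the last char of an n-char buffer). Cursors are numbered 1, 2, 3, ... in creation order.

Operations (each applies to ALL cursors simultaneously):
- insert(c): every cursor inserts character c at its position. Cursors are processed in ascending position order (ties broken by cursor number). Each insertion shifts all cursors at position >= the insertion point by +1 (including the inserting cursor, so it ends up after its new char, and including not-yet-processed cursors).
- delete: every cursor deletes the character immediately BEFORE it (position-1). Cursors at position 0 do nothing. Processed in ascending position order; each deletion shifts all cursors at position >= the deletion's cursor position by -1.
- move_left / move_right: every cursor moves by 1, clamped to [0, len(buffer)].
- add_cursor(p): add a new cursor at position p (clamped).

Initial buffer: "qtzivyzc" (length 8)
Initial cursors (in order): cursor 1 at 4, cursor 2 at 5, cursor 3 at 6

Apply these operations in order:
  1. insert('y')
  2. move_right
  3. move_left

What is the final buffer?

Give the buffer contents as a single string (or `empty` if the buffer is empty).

After op 1 (insert('y')): buffer="qtziyvyyyzc" (len 11), cursors c1@5 c2@7 c3@9, authorship ....1.2.3..
After op 2 (move_right): buffer="qtziyvyyyzc" (len 11), cursors c1@6 c2@8 c3@10, authorship ....1.2.3..
After op 3 (move_left): buffer="qtziyvyyyzc" (len 11), cursors c1@5 c2@7 c3@9, authorship ....1.2.3..

Answer: qtziyvyyyzc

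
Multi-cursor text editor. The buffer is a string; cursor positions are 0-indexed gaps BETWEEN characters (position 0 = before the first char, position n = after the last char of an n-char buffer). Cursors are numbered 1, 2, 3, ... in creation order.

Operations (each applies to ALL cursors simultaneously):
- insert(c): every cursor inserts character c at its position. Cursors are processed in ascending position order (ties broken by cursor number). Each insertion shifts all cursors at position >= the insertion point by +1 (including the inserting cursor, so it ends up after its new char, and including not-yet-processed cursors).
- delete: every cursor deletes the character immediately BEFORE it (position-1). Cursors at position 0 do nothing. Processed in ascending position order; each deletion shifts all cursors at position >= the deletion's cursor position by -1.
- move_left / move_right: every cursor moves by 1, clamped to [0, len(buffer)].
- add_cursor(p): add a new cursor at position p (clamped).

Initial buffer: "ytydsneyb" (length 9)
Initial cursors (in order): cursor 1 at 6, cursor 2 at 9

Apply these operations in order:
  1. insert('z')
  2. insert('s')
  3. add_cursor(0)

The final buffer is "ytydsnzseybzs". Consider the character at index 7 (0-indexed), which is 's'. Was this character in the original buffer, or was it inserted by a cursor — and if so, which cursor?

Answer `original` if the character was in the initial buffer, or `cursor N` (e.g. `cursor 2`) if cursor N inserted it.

After op 1 (insert('z')): buffer="ytydsnzeybz" (len 11), cursors c1@7 c2@11, authorship ......1...2
After op 2 (insert('s')): buffer="ytydsnzseybzs" (len 13), cursors c1@8 c2@13, authorship ......11...22
After op 3 (add_cursor(0)): buffer="ytydsnzseybzs" (len 13), cursors c3@0 c1@8 c2@13, authorship ......11...22
Authorship (.=original, N=cursor N): . . . . . . 1 1 . . . 2 2
Index 7: author = 1

Answer: cursor 1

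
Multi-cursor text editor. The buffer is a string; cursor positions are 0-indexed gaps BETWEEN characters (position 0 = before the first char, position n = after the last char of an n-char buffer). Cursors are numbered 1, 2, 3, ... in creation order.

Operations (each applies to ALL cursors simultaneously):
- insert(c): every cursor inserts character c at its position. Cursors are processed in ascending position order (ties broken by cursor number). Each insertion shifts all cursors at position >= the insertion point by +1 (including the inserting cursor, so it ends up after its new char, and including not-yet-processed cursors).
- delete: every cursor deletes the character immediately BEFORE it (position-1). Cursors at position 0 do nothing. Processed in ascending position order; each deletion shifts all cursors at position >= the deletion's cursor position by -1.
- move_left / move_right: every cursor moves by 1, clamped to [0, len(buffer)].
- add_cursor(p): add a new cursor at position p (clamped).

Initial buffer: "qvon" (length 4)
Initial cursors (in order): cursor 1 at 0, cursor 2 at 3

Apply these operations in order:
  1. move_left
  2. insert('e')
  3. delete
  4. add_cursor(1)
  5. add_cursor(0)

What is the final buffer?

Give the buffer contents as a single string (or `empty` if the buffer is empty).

Answer: qvon

Derivation:
After op 1 (move_left): buffer="qvon" (len 4), cursors c1@0 c2@2, authorship ....
After op 2 (insert('e')): buffer="eqveon" (len 6), cursors c1@1 c2@4, authorship 1..2..
After op 3 (delete): buffer="qvon" (len 4), cursors c1@0 c2@2, authorship ....
After op 4 (add_cursor(1)): buffer="qvon" (len 4), cursors c1@0 c3@1 c2@2, authorship ....
After op 5 (add_cursor(0)): buffer="qvon" (len 4), cursors c1@0 c4@0 c3@1 c2@2, authorship ....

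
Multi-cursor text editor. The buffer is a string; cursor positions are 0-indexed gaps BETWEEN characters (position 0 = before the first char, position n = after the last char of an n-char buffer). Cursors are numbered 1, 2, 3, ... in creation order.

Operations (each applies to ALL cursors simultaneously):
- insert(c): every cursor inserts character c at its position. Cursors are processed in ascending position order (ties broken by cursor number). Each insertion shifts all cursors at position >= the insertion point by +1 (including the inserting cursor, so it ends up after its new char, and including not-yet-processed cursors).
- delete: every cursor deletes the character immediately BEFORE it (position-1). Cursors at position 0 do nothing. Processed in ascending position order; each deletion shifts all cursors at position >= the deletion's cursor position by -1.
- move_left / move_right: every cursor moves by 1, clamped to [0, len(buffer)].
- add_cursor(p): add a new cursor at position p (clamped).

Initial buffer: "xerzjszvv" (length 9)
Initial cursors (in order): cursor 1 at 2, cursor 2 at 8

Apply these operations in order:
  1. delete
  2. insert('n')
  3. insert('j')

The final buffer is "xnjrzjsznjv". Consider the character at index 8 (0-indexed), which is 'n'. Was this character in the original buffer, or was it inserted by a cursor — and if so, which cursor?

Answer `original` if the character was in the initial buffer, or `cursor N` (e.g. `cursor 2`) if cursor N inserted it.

Answer: cursor 2

Derivation:
After op 1 (delete): buffer="xrzjszv" (len 7), cursors c1@1 c2@6, authorship .......
After op 2 (insert('n')): buffer="xnrzjsznv" (len 9), cursors c1@2 c2@8, authorship .1.....2.
After op 3 (insert('j')): buffer="xnjrzjsznjv" (len 11), cursors c1@3 c2@10, authorship .11.....22.
Authorship (.=original, N=cursor N): . 1 1 . . . . . 2 2 .
Index 8: author = 2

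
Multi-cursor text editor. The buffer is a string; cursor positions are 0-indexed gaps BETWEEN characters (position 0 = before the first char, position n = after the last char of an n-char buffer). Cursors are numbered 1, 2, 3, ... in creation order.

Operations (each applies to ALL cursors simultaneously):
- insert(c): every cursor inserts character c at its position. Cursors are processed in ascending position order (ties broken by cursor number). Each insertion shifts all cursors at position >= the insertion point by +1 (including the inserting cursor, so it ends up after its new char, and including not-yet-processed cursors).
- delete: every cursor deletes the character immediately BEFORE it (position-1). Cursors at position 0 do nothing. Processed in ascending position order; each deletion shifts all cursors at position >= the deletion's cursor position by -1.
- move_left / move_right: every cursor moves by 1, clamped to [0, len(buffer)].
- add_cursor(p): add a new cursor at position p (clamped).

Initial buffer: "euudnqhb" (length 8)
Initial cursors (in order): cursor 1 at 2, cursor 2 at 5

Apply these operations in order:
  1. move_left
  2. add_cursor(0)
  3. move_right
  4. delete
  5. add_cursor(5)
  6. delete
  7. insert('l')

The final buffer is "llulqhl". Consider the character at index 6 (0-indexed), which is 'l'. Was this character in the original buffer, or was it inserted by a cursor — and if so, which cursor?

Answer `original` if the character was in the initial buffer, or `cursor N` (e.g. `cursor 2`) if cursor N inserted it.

Answer: cursor 4

Derivation:
After op 1 (move_left): buffer="euudnqhb" (len 8), cursors c1@1 c2@4, authorship ........
After op 2 (add_cursor(0)): buffer="euudnqhb" (len 8), cursors c3@0 c1@1 c2@4, authorship ........
After op 3 (move_right): buffer="euudnqhb" (len 8), cursors c3@1 c1@2 c2@5, authorship ........
After op 4 (delete): buffer="udqhb" (len 5), cursors c1@0 c3@0 c2@2, authorship .....
After op 5 (add_cursor(5)): buffer="udqhb" (len 5), cursors c1@0 c3@0 c2@2 c4@5, authorship .....
After op 6 (delete): buffer="uqh" (len 3), cursors c1@0 c3@0 c2@1 c4@3, authorship ...
After op 7 (insert('l')): buffer="llulqhl" (len 7), cursors c1@2 c3@2 c2@4 c4@7, authorship 13.2..4
Authorship (.=original, N=cursor N): 1 3 . 2 . . 4
Index 6: author = 4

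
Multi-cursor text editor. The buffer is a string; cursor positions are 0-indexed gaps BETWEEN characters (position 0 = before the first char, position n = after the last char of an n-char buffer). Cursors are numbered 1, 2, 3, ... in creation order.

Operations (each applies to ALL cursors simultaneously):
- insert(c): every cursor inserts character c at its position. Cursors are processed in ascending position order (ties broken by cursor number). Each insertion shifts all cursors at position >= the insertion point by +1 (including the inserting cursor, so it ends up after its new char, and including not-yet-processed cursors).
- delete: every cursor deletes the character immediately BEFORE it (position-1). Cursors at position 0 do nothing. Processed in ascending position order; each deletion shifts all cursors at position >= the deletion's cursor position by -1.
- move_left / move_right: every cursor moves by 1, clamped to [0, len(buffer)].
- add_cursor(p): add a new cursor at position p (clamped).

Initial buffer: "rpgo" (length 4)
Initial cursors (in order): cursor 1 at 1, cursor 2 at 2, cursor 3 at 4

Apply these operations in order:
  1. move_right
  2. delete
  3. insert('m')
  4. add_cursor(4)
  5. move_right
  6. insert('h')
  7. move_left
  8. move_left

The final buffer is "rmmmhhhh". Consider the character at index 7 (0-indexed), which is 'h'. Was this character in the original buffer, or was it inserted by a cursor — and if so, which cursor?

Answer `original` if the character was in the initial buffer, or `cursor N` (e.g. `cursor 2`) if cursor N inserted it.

Answer: cursor 4

Derivation:
After op 1 (move_right): buffer="rpgo" (len 4), cursors c1@2 c2@3 c3@4, authorship ....
After op 2 (delete): buffer="r" (len 1), cursors c1@1 c2@1 c3@1, authorship .
After op 3 (insert('m')): buffer="rmmm" (len 4), cursors c1@4 c2@4 c3@4, authorship .123
After op 4 (add_cursor(4)): buffer="rmmm" (len 4), cursors c1@4 c2@4 c3@4 c4@4, authorship .123
After op 5 (move_right): buffer="rmmm" (len 4), cursors c1@4 c2@4 c3@4 c4@4, authorship .123
After op 6 (insert('h')): buffer="rmmmhhhh" (len 8), cursors c1@8 c2@8 c3@8 c4@8, authorship .1231234
After op 7 (move_left): buffer="rmmmhhhh" (len 8), cursors c1@7 c2@7 c3@7 c4@7, authorship .1231234
After op 8 (move_left): buffer="rmmmhhhh" (len 8), cursors c1@6 c2@6 c3@6 c4@6, authorship .1231234
Authorship (.=original, N=cursor N): . 1 2 3 1 2 3 4
Index 7: author = 4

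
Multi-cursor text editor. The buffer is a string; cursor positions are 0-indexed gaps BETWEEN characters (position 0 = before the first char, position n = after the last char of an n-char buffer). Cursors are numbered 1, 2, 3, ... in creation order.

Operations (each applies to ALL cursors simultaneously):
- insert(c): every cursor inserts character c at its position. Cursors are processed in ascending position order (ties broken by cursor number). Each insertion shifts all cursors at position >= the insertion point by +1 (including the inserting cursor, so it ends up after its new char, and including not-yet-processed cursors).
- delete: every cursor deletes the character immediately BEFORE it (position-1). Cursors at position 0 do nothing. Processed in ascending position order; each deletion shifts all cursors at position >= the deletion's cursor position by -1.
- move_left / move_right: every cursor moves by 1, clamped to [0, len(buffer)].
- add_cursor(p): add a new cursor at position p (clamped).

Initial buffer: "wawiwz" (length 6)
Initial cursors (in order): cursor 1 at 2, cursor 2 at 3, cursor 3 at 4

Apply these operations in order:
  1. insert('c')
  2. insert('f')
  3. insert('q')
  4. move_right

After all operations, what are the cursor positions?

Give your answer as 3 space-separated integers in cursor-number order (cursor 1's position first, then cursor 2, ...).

Answer: 6 10 14

Derivation:
After op 1 (insert('c')): buffer="wacwcicwz" (len 9), cursors c1@3 c2@5 c3@7, authorship ..1.2.3..
After op 2 (insert('f')): buffer="wacfwcficfwz" (len 12), cursors c1@4 c2@7 c3@10, authorship ..11.22.33..
After op 3 (insert('q')): buffer="wacfqwcfqicfqwz" (len 15), cursors c1@5 c2@9 c3@13, authorship ..111.222.333..
After op 4 (move_right): buffer="wacfqwcfqicfqwz" (len 15), cursors c1@6 c2@10 c3@14, authorship ..111.222.333..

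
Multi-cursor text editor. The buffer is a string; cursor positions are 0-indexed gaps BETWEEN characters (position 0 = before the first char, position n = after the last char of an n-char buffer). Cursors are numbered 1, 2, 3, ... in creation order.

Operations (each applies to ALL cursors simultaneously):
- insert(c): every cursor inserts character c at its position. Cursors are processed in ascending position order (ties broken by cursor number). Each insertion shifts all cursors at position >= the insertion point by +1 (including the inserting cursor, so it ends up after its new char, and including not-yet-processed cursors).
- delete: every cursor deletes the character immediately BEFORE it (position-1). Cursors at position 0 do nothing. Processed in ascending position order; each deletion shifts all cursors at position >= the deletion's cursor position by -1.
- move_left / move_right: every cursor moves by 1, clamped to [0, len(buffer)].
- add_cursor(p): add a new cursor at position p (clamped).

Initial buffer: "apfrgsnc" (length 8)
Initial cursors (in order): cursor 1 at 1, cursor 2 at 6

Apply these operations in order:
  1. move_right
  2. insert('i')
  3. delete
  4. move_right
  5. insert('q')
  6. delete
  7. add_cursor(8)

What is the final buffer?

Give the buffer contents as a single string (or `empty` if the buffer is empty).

After op 1 (move_right): buffer="apfrgsnc" (len 8), cursors c1@2 c2@7, authorship ........
After op 2 (insert('i')): buffer="apifrgsnic" (len 10), cursors c1@3 c2@9, authorship ..1.....2.
After op 3 (delete): buffer="apfrgsnc" (len 8), cursors c1@2 c2@7, authorship ........
After op 4 (move_right): buffer="apfrgsnc" (len 8), cursors c1@3 c2@8, authorship ........
After op 5 (insert('q')): buffer="apfqrgsncq" (len 10), cursors c1@4 c2@10, authorship ...1.....2
After op 6 (delete): buffer="apfrgsnc" (len 8), cursors c1@3 c2@8, authorship ........
After op 7 (add_cursor(8)): buffer="apfrgsnc" (len 8), cursors c1@3 c2@8 c3@8, authorship ........

Answer: apfrgsnc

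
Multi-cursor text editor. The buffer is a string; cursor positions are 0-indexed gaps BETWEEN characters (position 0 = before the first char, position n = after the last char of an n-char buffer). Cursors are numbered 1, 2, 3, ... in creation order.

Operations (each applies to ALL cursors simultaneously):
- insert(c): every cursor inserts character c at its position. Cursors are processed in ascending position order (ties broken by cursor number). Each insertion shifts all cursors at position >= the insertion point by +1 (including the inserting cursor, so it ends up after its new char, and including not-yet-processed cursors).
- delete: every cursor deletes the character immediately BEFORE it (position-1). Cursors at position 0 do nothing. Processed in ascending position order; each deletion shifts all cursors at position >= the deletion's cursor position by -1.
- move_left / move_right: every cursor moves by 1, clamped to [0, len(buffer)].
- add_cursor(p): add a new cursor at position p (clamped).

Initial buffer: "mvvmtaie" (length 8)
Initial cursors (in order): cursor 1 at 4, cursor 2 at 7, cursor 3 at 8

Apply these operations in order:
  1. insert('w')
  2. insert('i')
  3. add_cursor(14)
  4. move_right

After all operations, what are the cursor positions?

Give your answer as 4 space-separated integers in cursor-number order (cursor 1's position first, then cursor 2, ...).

After op 1 (insert('w')): buffer="mvvmwtaiwew" (len 11), cursors c1@5 c2@9 c3@11, authorship ....1...2.3
After op 2 (insert('i')): buffer="mvvmwitaiwiewi" (len 14), cursors c1@6 c2@11 c3@14, authorship ....11...22.33
After op 3 (add_cursor(14)): buffer="mvvmwitaiwiewi" (len 14), cursors c1@6 c2@11 c3@14 c4@14, authorship ....11...22.33
After op 4 (move_right): buffer="mvvmwitaiwiewi" (len 14), cursors c1@7 c2@12 c3@14 c4@14, authorship ....11...22.33

Answer: 7 12 14 14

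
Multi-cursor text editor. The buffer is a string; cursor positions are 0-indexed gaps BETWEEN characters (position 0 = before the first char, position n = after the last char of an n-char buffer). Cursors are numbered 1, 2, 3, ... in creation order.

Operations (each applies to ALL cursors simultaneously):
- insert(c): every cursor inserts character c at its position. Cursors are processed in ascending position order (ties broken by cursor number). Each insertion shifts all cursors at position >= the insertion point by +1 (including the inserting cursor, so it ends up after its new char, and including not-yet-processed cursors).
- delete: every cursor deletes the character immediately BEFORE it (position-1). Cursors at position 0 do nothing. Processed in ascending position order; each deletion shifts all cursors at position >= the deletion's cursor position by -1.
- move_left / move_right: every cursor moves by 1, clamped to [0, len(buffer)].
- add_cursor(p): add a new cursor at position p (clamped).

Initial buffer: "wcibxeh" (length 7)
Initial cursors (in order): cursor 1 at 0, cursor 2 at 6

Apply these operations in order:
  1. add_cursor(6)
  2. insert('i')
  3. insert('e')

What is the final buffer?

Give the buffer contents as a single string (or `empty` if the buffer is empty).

Answer: iewcibxeiieeh

Derivation:
After op 1 (add_cursor(6)): buffer="wcibxeh" (len 7), cursors c1@0 c2@6 c3@6, authorship .......
After op 2 (insert('i')): buffer="iwcibxeiih" (len 10), cursors c1@1 c2@9 c3@9, authorship 1......23.
After op 3 (insert('e')): buffer="iewcibxeiieeh" (len 13), cursors c1@2 c2@12 c3@12, authorship 11......2323.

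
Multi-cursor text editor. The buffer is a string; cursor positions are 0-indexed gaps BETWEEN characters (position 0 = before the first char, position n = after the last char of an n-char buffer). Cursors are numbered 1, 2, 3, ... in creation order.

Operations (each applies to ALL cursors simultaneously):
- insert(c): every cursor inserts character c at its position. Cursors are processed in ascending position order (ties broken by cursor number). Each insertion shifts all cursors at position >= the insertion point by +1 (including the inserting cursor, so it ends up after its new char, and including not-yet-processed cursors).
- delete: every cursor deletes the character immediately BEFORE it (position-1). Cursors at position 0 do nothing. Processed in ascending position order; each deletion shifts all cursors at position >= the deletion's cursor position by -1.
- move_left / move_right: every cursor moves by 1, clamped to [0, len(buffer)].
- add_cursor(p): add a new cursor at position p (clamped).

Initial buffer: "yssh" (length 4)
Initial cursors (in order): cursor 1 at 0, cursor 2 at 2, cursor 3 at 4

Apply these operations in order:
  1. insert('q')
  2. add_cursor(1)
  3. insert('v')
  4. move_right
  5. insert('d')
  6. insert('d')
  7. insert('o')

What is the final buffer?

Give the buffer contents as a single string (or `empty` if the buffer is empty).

Answer: qvvyddddoosqvsddohqvddo

Derivation:
After op 1 (insert('q')): buffer="qysqshq" (len 7), cursors c1@1 c2@4 c3@7, authorship 1..2..3
After op 2 (add_cursor(1)): buffer="qysqshq" (len 7), cursors c1@1 c4@1 c2@4 c3@7, authorship 1..2..3
After op 3 (insert('v')): buffer="qvvysqvshqv" (len 11), cursors c1@3 c4@3 c2@7 c3@11, authorship 114..22..33
After op 4 (move_right): buffer="qvvysqvshqv" (len 11), cursors c1@4 c4@4 c2@8 c3@11, authorship 114..22..33
After op 5 (insert('d')): buffer="qvvyddsqvsdhqvd" (len 15), cursors c1@6 c4@6 c2@11 c3@15, authorship 114.14.22.2.333
After op 6 (insert('d')): buffer="qvvyddddsqvsddhqvdd" (len 19), cursors c1@8 c4@8 c2@14 c3@19, authorship 114.1414.22.22.3333
After op 7 (insert('o')): buffer="qvvyddddoosqvsddohqvddo" (len 23), cursors c1@10 c4@10 c2@17 c3@23, authorship 114.141414.22.222.33333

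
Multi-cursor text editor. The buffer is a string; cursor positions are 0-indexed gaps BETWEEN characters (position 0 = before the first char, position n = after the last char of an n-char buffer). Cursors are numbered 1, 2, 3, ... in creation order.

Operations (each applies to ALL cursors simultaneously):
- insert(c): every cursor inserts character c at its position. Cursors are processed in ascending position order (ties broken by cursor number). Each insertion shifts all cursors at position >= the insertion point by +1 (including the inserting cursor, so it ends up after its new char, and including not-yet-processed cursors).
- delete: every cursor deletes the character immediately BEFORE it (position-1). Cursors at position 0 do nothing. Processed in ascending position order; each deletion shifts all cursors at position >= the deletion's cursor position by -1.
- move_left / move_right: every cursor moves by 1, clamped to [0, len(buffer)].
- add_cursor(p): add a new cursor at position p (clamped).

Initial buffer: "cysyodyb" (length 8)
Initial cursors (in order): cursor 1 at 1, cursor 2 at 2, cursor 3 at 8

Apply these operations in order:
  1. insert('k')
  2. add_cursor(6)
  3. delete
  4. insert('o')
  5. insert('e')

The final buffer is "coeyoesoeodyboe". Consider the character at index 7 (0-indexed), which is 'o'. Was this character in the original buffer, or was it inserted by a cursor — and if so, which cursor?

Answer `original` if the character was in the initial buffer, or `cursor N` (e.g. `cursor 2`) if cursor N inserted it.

Answer: cursor 4

Derivation:
After op 1 (insert('k')): buffer="ckyksyodybk" (len 11), cursors c1@2 c2@4 c3@11, authorship .1.2......3
After op 2 (add_cursor(6)): buffer="ckyksyodybk" (len 11), cursors c1@2 c2@4 c4@6 c3@11, authorship .1.2......3
After op 3 (delete): buffer="cysodyb" (len 7), cursors c1@1 c2@2 c4@3 c3@7, authorship .......
After op 4 (insert('o')): buffer="coyosoodybo" (len 11), cursors c1@2 c2@4 c4@6 c3@11, authorship .1.2.4....3
After op 5 (insert('e')): buffer="coeyoesoeodyboe" (len 15), cursors c1@3 c2@6 c4@9 c3@15, authorship .11.22.44....33
Authorship (.=original, N=cursor N): . 1 1 . 2 2 . 4 4 . . . . 3 3
Index 7: author = 4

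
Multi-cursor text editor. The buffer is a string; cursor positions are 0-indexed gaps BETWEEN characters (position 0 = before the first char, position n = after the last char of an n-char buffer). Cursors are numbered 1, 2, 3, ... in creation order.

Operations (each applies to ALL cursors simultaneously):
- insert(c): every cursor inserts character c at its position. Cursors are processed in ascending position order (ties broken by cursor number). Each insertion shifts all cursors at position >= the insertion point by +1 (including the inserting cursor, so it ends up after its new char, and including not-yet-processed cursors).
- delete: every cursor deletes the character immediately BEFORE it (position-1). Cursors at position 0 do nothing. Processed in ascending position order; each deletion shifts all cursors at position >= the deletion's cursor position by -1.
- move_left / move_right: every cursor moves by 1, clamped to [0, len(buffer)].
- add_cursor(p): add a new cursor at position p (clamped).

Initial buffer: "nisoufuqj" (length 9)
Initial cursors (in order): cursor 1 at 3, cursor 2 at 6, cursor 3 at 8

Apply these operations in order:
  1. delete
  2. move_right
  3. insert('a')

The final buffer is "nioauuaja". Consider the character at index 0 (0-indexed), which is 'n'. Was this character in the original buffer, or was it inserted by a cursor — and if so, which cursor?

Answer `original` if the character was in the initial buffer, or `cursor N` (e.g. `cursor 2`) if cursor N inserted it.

After op 1 (delete): buffer="niouuj" (len 6), cursors c1@2 c2@4 c3@5, authorship ......
After op 2 (move_right): buffer="niouuj" (len 6), cursors c1@3 c2@5 c3@6, authorship ......
After op 3 (insert('a')): buffer="nioauuaja" (len 9), cursors c1@4 c2@7 c3@9, authorship ...1..2.3
Authorship (.=original, N=cursor N): . . . 1 . . 2 . 3
Index 0: author = original

Answer: original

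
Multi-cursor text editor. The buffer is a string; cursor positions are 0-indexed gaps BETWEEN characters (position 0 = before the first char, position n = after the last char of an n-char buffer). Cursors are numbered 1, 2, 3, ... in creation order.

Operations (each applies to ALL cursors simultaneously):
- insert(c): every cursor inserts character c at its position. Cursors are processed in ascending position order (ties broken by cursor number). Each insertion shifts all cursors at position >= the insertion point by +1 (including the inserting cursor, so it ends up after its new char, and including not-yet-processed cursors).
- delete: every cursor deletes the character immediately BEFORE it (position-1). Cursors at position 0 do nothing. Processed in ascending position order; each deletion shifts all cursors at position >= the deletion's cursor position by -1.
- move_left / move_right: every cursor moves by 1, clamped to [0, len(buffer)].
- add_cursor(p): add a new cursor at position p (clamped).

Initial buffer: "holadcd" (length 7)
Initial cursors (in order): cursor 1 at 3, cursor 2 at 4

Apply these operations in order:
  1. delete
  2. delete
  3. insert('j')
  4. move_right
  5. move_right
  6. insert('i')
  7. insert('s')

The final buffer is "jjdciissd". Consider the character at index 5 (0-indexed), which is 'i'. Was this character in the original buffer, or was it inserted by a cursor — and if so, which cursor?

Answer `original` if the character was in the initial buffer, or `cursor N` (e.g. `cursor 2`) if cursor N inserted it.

Answer: cursor 2

Derivation:
After op 1 (delete): buffer="hodcd" (len 5), cursors c1@2 c2@2, authorship .....
After op 2 (delete): buffer="dcd" (len 3), cursors c1@0 c2@0, authorship ...
After op 3 (insert('j')): buffer="jjdcd" (len 5), cursors c1@2 c2@2, authorship 12...
After op 4 (move_right): buffer="jjdcd" (len 5), cursors c1@3 c2@3, authorship 12...
After op 5 (move_right): buffer="jjdcd" (len 5), cursors c1@4 c2@4, authorship 12...
After op 6 (insert('i')): buffer="jjdciid" (len 7), cursors c1@6 c2@6, authorship 12..12.
After op 7 (insert('s')): buffer="jjdciissd" (len 9), cursors c1@8 c2@8, authorship 12..1212.
Authorship (.=original, N=cursor N): 1 2 . . 1 2 1 2 .
Index 5: author = 2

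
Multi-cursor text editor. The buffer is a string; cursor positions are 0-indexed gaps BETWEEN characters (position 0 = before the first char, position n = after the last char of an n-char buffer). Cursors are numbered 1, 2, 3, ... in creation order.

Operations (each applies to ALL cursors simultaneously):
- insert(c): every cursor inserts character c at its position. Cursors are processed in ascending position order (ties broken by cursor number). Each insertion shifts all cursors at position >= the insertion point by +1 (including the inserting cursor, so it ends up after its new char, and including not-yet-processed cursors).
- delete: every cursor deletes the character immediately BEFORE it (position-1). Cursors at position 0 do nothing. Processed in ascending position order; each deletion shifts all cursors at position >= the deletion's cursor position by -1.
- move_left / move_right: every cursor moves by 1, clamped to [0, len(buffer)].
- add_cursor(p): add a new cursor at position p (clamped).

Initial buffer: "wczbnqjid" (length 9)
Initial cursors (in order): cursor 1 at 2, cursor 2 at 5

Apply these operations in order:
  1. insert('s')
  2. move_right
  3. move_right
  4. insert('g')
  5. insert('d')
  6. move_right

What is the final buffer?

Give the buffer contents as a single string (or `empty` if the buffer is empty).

Answer: wcszbgdnsqjgdid

Derivation:
After op 1 (insert('s')): buffer="wcszbnsqjid" (len 11), cursors c1@3 c2@7, authorship ..1...2....
After op 2 (move_right): buffer="wcszbnsqjid" (len 11), cursors c1@4 c2@8, authorship ..1...2....
After op 3 (move_right): buffer="wcszbnsqjid" (len 11), cursors c1@5 c2@9, authorship ..1...2....
After op 4 (insert('g')): buffer="wcszbgnsqjgid" (len 13), cursors c1@6 c2@11, authorship ..1..1.2..2..
After op 5 (insert('d')): buffer="wcszbgdnsqjgdid" (len 15), cursors c1@7 c2@13, authorship ..1..11.2..22..
After op 6 (move_right): buffer="wcszbgdnsqjgdid" (len 15), cursors c1@8 c2@14, authorship ..1..11.2..22..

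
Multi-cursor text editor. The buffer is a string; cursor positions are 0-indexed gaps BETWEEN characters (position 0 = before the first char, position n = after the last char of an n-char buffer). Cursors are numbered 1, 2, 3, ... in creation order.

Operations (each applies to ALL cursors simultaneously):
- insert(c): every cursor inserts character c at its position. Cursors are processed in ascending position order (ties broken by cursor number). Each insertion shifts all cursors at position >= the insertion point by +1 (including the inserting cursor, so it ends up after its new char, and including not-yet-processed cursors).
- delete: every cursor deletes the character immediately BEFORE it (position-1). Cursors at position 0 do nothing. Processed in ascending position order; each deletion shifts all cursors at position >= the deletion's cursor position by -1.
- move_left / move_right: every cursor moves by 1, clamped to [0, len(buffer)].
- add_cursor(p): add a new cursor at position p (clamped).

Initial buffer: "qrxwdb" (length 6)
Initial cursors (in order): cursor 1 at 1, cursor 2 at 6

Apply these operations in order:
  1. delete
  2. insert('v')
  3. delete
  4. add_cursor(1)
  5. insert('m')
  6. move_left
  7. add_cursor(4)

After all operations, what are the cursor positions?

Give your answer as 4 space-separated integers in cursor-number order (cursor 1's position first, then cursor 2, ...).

After op 1 (delete): buffer="rxwd" (len 4), cursors c1@0 c2@4, authorship ....
After op 2 (insert('v')): buffer="vrxwdv" (len 6), cursors c1@1 c2@6, authorship 1....2
After op 3 (delete): buffer="rxwd" (len 4), cursors c1@0 c2@4, authorship ....
After op 4 (add_cursor(1)): buffer="rxwd" (len 4), cursors c1@0 c3@1 c2@4, authorship ....
After op 5 (insert('m')): buffer="mrmxwdm" (len 7), cursors c1@1 c3@3 c2@7, authorship 1.3...2
After op 6 (move_left): buffer="mrmxwdm" (len 7), cursors c1@0 c3@2 c2@6, authorship 1.3...2
After op 7 (add_cursor(4)): buffer="mrmxwdm" (len 7), cursors c1@0 c3@2 c4@4 c2@6, authorship 1.3...2

Answer: 0 6 2 4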